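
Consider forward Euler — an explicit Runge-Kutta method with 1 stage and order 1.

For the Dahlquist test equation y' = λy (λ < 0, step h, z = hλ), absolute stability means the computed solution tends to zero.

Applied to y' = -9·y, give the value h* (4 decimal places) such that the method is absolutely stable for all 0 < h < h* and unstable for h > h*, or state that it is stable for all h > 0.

With y'=λy (z=hλ):
  order 1, 1-stage ⇒ R(z)=1+z
  (e.g. R(-1.31)=-0.31000, |R|=0.31000)

Need |R(x)|<1, x<0.
x=-1.31: |R|=0.3100
|R(-1.62)|=0.6200 |R(-1.44)|=0.4400 |R(-0.58)|=0.4200
Bisect:
  x_lo=-2.3981 |R|=1.3981  x_hi=-0.2222 |R|=0.7778
  mid=-1.31015 |R|=0.31015 →hi
  mid=-1.85415 |R|=0.85415 →hi
  mid=-2.12614 |R|=1.12614 →lo
  mid=-1.99014 |R|=0.99014 →hi
  mid=-2.05814 |R|=1.05814 →lo
  mid=-2.02414 |R|=1.02414 →lo
  mid=-2.00714 |R|=1.00714 →lo
  ...
  [-2.00010,-1.99997] ⇒ x*=-2.0000
Stable set (-2.0000, 0).

(-2.0000,0); λ=-9 ⇒ h* = 0.2222.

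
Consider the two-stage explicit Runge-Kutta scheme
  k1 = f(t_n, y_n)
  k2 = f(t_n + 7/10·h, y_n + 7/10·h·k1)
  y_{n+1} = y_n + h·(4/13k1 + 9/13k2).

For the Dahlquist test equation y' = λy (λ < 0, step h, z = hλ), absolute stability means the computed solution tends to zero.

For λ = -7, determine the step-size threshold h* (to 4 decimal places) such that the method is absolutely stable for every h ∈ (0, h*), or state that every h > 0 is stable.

(-2.0635,0); λ=-7 ⇒ h* = (130/63)/7 = 0.2948.

Test eqn y'=λy, z=hλ:
  k1=λy_n ⇒ h·k1=z·y_n;  k2=λ(1+7/10z)y_n ⇒ h·k2=z(1+7/10z)y_n
  y_{n+1}/y_n = 1 + 4/13z + 9/13z(1+7/10z) = 1 + z + 63/130z²
  ⇒ R(z) = 1 + z + 63/130z².

Boundary: |R(x)|=1, x<0.
x=-1.4: |R|=0.5498
R=1: x+63/130x²=0 ⇒ x=−130/63=-2.0635; min R=1−1/(4·63/130)=0.4841>−1
Confirm numerically:
  x=-1.843: |R|=0.80307 <1
  x=-1.753: |R|=0.73623 <1
  x=-0.930: |R|=0.48914 <1
  x=-0.901: |R|=0.49241 <1
  x=-2.632: |R|=1.72514 >1
  x=-2.490: |R|=1.51466 >1
So |R|<1 on (-2.0635, 0).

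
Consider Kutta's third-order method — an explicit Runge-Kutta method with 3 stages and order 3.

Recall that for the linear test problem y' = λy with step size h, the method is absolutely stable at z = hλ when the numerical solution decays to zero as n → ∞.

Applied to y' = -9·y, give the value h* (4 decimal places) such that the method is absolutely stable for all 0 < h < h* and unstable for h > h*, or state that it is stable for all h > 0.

(-2.5127,0); λ=-9 ⇒ h* = 0.2792.

Test eqn y'=λy, z=hλ:
  order 3, 3-stage ⇒ R(z)=1+z+z^2/2+z^3/6
  (e.g. R(-0.88)=0.39362, |R|=0.39362)

Boundary: |R(x)|=1, x<0.
x=-0.88: |R|=0.3936
|R(-2.43)|=0.8690 |R(-2.13)|=0.4721 |R(-2.01)|=0.3434
Bisect:
  x_lo=-3.1772 |R|=2.4754  x_hi=-0.2075 |R|=0.8126
  mid=-1.69234 |R|=0.06815 →hi
  mid=-2.43478 |R|=0.87633 →hi
  mid=-2.80600 |R|=1.55142 →lo
  mid=-2.62039 |R|=1.18597 →lo
  mid=-2.52759 |R|=1.02457 →lo
  mid=-2.48118 |R|=0.94886 →hi
  mid=-2.50439 |R|=0.98631 →hi
  ...
  [-2.51291,-2.51272] ⇒ x*=-2.5127
Stable set (-2.5127, 0).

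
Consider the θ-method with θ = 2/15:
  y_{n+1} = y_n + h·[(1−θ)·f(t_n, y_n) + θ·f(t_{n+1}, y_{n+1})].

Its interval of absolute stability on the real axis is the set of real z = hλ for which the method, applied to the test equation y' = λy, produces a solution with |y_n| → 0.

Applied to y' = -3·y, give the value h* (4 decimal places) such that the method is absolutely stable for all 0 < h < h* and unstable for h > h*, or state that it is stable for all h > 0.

On y'=λy, z=hλ:
  y_{n+1} = y_n + z·[13/15·y_n + 2/15·y_{n+1}] ⇒ (1 − 2/15z)y_{n+1} = (1 + 13/15z)y_n
  ⇒ R(z) = (1 + 13/15z)/(1 − 2/15z).

Find x<0 with |R(x)|<1.
x=-0.41: |R|=0.6113
R=−1: 1+13/15x = −1+2/15x ⇒ -11/15x=2 ⇒ x=2/(-11/15)=-2.7273
Confirm numerically:
  x=-2.630: |R|=0.94719 <1
  x=-2.532: |R|=0.89294 <1
  x=-2.106: |R|=0.64428 <1
  x=-3.062: |R|=1.17430 >1
  x=-2.982: |R|=1.13366 >1
  x=-2.977: |R|=1.13110 >1
So |R|<1 on (-2.7273, 0).

(-2.7273,0); λ=-3 ⇒ h* = (30/11)/3 = 0.9091.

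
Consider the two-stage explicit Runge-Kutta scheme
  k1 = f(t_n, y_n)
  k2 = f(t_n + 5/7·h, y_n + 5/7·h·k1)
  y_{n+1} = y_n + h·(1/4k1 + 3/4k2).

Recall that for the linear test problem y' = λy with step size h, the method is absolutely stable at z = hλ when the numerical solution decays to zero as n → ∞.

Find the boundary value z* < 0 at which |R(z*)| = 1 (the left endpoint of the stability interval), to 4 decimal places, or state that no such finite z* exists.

On y'=λy, z=hλ:
  k1=λy_n ⇒ h·k1=z·y_n;  k2=λ(1+5/7z)y_n ⇒ h·k2=z(1+5/7z)y_n
  y_{n+1}/y_n = 1 + 1/4z + 3/4z(1+5/7z) = 1 + z + 15/28z²
  so R(z) = 1 + z + 15/28z².

Need |R(x)|<1, x<0.
x=-0.32: |R|=0.7349
R=1: x+15/28x²=0 ⇒ x=−28/15=-1.8667; min R=1−1/(4·15/28)=0.5333>−1
Confirm numerically:
  x=-1.555: |R|=0.74037 <1
  x=-1.490: |R|=0.69934 <1
  x=-1.055: |R|=0.54126 <1
  x=-2.377: |R|=1.64985 >1
  x=-2.056: |R|=1.20854 >1
Stable set (-1.8667, 0).

left endpoint -1.8667.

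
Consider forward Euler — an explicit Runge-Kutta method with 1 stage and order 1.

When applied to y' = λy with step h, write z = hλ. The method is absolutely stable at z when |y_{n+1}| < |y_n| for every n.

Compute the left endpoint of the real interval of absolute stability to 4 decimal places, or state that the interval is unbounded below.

z* = -2.0000.

With y'=λy (z=hλ):
  order 1, 1-stage ⇒ R(z)=1+z
  (e.g. R(-1.59)=-0.59000, |R|=0.59000)

Need |R(x)|<1, x<0.
x=-1.59: |R|=0.5900
|R(-1.2)|=0.2000 |R(-1.12)|=0.1200 |R(-0.69)|=0.3100
Bisect:
  x_lo=-2.5276 |R|=1.5276  x_hi=-0.2337 |R|=0.7663
  mid=-1.38068 |R|=0.38068 →hi
  mid=-1.95415 |R|=0.95415 →hi
  mid=-2.24088 |R|=1.24088 →lo
  mid=-2.09752 |R|=1.09752 →lo
  mid=-2.02583 |R|=1.02583 →lo
  mid=-1.98999 |R|=0.98999 →hi
  mid=-2.00791 |R|=1.00791 →lo
  mid=-1.99895 |R|=0.99895 →hi
  ...
  [-2.00007,-1.99993] ⇒ x*=-2.0000
Interval (-2.0000, 0).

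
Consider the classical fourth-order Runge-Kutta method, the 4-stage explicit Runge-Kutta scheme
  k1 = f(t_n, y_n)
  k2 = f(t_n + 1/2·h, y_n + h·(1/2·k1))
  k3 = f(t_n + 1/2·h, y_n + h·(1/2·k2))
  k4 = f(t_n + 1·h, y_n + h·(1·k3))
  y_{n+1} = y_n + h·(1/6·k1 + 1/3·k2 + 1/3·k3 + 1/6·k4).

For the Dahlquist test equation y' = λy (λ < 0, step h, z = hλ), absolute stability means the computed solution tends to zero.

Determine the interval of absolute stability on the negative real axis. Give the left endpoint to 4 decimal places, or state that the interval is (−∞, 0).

Set f=λy, z=hλ:
  order 4, 4-stage ⇒ R(z)=1+z+z^2/2+z^3/6+z^4/24
  (e.g. R(-0.32)=0.72618, |R|=0.72618)

Find x<0 with |R(x)|<1.
x=-0.32: |R|=0.7262
|R(-1.09)|=0.3470 |R(-0.89)|=0.4147
Bisect:
  x_lo=-3.4788 |R|=2.6581  x_hi=-0.2318 |R|=0.7931
  mid=-1.85534 |R|=0.29509 →hi
  mid=-2.66709 |R|=0.83592 →hi
  mid=-3.07296 |R|=1.52770 →lo
  mid=-2.87002 |R|=1.13544 →lo
  mid=-2.76855 |R|=0.97505 →hi
  mid=-2.81929 |R|=1.05248 →lo
  mid=-2.79392 |R|=1.01309 →lo
  mid=-2.78124 |R|=0.99390 →hi
  mid=-2.78758 |R|=1.00345 →lo
  mid=-2.78441 |R|=0.99867 →hi
  ...
  [-2.78540,-2.78520] ⇒ x*=-2.7853
Interval (-2.7853, 0).

z∈(-2.7853,0).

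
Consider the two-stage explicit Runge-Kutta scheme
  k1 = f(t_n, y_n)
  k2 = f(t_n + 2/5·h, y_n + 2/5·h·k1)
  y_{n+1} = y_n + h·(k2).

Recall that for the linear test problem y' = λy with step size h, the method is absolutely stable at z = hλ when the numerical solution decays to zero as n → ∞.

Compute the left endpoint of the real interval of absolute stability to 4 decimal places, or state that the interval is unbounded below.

With y'=λy (z=hλ):
  k1=λy_n ⇒ h·k1=z·y_n;  k2=λ(1+2/5z)y_n ⇒ h·k2=z(1+2/5z)y_n
  y_{n+1}/y_n = 1 + z(1+2/5z) = 1 + z + 2/5z²
  R(z) = 1 + z + 2/5z².

Solve |R(x)|<1 on ℝ⁻.
x=-1.7: |R|=0.4560
R=1: x+2/5x²=0 ⇒ x=−5/2=-2.5000; min R=1−1/(4·2/5)=0.3750>−1
Confirm numerically:
  x=-2.422: |R|=0.92443 <1
  x=-2.328: |R|=0.83983 <1
  x=-1.651: |R|=0.43932 <1
  x=-1.128: |R|=0.38095 <1
  x=-3.057: |R|=1.68110 >1
  x=-2.959: |R|=1.54327 >1
Interval (-2.5000, 0).

z* = -2.5000.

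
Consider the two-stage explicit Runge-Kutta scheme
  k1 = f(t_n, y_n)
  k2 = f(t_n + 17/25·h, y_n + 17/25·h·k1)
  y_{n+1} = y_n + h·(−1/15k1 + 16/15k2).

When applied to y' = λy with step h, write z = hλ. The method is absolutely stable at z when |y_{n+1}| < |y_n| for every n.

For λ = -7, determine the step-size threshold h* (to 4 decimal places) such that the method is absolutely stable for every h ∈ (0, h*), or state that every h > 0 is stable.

Set f=λy, z=hλ:
  k1=λy_n ⇒ h·k1=z·y_n;  k2=λ(1+17/25z)y_n ⇒ h·k2=z(1+17/25z)y_n
  y_{n+1}/y_n = 1 − 1/15z + 16/15z(1+17/25z) = 1 + z + 272/375z²
  ⇒ R(z) = 1 + z + 272/375z².

Boundary: |R(x)|=1, x<0.
x=-1.33: |R|=0.9530
R=1: x+272/375x²=0 ⇒ x=−375/272=-1.3787; min R=1−1/(4·272/375)=0.6553>−1
Confirm numerically:
  x=-1.205: |R|=0.84820 <1
  x=-1.154: |R|=0.81194 <1
  x=-1.006: |R|=0.72806 <1
  x=-1.778: |R|=1.51498 >1
  x=-1.739: |R|=1.45450 >1
  x=-1.515: |R|=1.14980 >1
Stable set (-1.3787, 0).

(-1.3787,0); λ=-7 ⇒ h* = (375/272)/7 = 0.1970.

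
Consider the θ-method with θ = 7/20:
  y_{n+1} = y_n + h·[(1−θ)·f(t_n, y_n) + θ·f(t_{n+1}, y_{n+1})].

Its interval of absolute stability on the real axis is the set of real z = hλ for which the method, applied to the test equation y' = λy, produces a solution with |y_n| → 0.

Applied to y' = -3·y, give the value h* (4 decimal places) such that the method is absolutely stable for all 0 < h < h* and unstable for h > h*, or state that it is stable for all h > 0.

With y'=λy (z=hλ):
  y_{n+1} = y_n + z·[13/20·y_n + 7/20·y_{n+1}] ⇒ (1 − 7/20z)y_{n+1} = (1 + 13/20z)y_n
  R(z) = (1 + 13/20z)/(1 − 7/20z).

Boundary: |R(x)|=1, x<0.
x=-1.39: |R|=0.0649
R=−1: 1+13/20x = −1+7/20x ⇒ -3/10x=2 ⇒ x=2/(-3/10)=-6.6667
Confirm numerically:
  x=-6.467: |R|=0.98165 <1
  x=-5.070: |R|=0.82736 <1
  x=-4.805: |R|=0.79174 <1
  x=-7.141: |R|=1.04066 >1
  x=-7.136: |R|=1.04026 >1
  x=-6.987: |R|=1.02789 >1
Stable set (-6.6667, 0).

(-6.6667,0); λ=-3 ⇒ h* = (20/3)/3 = 2.2222.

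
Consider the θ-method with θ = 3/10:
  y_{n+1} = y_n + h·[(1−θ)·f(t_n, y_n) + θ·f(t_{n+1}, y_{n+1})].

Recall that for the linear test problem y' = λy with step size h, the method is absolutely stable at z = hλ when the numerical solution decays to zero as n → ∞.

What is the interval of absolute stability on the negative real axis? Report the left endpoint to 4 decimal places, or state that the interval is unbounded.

z∈(-5.0000,0).

With y'=λy (z=hλ):
  y_{n+1} = y_n + z·[7/10·y_n + 3/10·y_{n+1}] ⇒ (1 − 3/10z)y_{n+1} = (1 + 7/10z)y_n
  ⇒ R(z) = (1 + 7/10z)/(1 − 3/10z).

Find x<0 with |R(x)|<1.
x=-1.61: |R|=0.0856
R=−1: 1+7/10x = −1+3/10x ⇒ -2/5x=2 ⇒ x=2/(-2/5)=-5.0000
Confirm numerically:
  x=-4.749: |R|=0.95859 <1
  x=-3.828: |R|=0.78179 <1
  x=-2.025: |R|=0.25972 <1
  x=-5.572: |R|=1.08564 >1
  x=-5.160: |R|=1.02512 >1
  x=-5.126: |R|=1.01986 >1
So |R|<1 on (-5.0000, 0).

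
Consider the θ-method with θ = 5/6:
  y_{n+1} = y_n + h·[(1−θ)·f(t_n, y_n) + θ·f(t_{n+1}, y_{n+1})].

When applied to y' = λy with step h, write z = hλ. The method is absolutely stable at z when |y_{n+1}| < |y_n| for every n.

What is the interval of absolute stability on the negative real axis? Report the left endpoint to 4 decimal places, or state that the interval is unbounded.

With y'=λy (z=hλ):
  y_{n+1} = y_n + z·[1/6·y_n + 5/6·y_{n+1}] ⇒ (1 − 5/6z)y_{n+1} = (1 + 1/6z)y_n
  R(z) = (1 + 1/6z)/(1 − 5/6z).

Find x<0 with |R(x)|<1.
x=-1.01: |R|=0.4516
x=-2: |R|=0.2500
x=-10: |R|=0.0714
x=-100: |R|=0.1858
θ=5/6≥1/2 ⇒ |1+1/6x|<|1−5/6x| ∀x<0 ⇒ unbounded interval.

(−∞, 0) — no finite endpoint.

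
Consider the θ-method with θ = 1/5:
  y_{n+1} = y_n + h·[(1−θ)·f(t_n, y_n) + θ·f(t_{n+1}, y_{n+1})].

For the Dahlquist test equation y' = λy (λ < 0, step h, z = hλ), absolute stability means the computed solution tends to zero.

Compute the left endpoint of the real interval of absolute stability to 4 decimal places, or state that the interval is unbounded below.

With y'=λy (z=hλ):
  y_{n+1} = y_n + z·[4/5·y_n + 1/5·y_{n+1}] ⇒ (1 − 1/5z)y_{n+1} = (1 + 4/5z)y_n
  Hence R(z) = (1 + 4/5z)/(1 − 1/5z).

Solve |R(x)|<1 on ℝ⁻.
x=-0.8: |R|=0.3103
R=−1: 1+4/5x = −1+1/5x ⇒ -3/5x=2 ⇒ x=2/(-3/5)=-3.3333
Confirm numerically:
  x=-3.029: |R|=0.88629 <1
  x=-2.929: |R|=0.84702 <1
  x=-1.592: |R|=0.20752 <1
  x=-3.691: |R|=1.12346 >1
  x=-3.437: |R|=1.03686 >1
Stable set (-3.3333, 0).

left endpoint -3.3333.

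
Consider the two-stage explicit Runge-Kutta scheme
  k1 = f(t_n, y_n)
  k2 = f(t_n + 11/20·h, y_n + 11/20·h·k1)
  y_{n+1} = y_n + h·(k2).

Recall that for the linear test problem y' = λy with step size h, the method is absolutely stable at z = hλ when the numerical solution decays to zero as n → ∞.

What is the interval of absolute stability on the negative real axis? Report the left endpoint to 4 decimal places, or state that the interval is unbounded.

z∈(-1.8182,0).

Set f=λy, z=hλ:
  k1=λy_n ⇒ h·k1=z·y_n;  k2=λ(1+11/20z)y_n ⇒ h·k2=z(1+11/20z)y_n
  y_{n+1}/y_n = 1 + z(1+11/20z) = 1 + z + 11/20z²
  ⇒ R(z) = 1 + z + 11/20z².

Need |R(x)|<1, x<0.
x=-1.44: |R|=0.7005
R=1: x+11/20x²=0 ⇒ x=−20/11=-1.8182; min R=1−1/(4·11/20)=0.5455>−1
Confirm numerically:
  x=-1.239: |R|=0.60532 <1
  x=-1.073: |R|=0.56023 <1
  x=-0.968: |R|=0.54736 <1
  x=-2.340: |R|=1.67158 >1
  x=-2.288: |R|=1.59122 >1
  x=-1.938: |R|=1.12771 >1
So |R|<1 on (-1.8182, 0).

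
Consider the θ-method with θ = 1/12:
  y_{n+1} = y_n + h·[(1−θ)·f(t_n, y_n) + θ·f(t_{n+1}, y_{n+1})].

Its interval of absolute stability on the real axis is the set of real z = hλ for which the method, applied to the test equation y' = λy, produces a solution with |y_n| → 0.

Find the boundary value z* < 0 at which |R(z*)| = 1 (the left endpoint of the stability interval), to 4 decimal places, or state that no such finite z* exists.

left endpoint -2.4000.

On y'=λy, z=hλ:
  y_{n+1} = y_n + z·[11/12·y_n + 1/12·y_{n+1}] ⇒ (1 − 1/12z)y_{n+1} = (1 + 11/12z)y_n
  R(z) = (1 + 11/12z)/(1 − 1/12z).

Need |R(x)|<1, x<0.
x=-1.18: |R|=0.0744
R=−1: 1+11/12x = −1+1/12x ⇒ -5/6x=2 ⇒ x=2/(-5/6)=-2.4000
Confirm numerically:
  x=-2.210: |R|=0.86629 <1
  x=-1.527: |R|=0.35462 <1
  x=-1.455: |R|=0.29766 <1
  x=-1.011: |R|=0.06756 <1
  x=-2.695: |R|=1.20075 >1
  x=-2.554: |R|=1.10581 >1
  x=-2.439: |R|=1.02701 >1
Interval (-2.4000, 0).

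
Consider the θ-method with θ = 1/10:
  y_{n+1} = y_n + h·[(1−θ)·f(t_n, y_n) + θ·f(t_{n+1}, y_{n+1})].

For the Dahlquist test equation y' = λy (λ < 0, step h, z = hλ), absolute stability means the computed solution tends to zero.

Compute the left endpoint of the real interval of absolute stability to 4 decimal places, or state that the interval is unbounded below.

left endpoint -2.5000.

Set f=λy, z=hλ:
  y_{n+1} = y_n + z·[9/10·y_n + 1/10·y_{n+1}] ⇒ (1 − 1/10z)y_{n+1} = (1 + 9/10z)y_n
  R(z) = (1 + 9/10z)/(1 − 1/10z).

Need |R(x)|<1, x<0.
x=-1.2: |R|=0.0714
R=−1: 1+9/10x = −1+1/10x ⇒ -4/5x=2 ⇒ x=2/(-4/5)=-2.5000
Confirm numerically:
  x=-1.813: |R|=0.53475 <1
  x=-1.323: |R|=0.16842 <1
  x=-1.156: |R|=0.03621 <1
  x=-2.888: |R|=1.24084 >1
  x=-2.627: |R|=1.08046 >1
  x=-2.615: |R|=1.07293 >1
Interval (-2.5000, 0).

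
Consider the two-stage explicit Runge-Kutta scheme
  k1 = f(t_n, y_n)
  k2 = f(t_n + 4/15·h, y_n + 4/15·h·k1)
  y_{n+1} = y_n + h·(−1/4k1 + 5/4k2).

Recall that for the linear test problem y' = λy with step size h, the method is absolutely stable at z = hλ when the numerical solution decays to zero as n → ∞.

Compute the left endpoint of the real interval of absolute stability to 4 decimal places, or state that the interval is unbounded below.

z* = -3.0000.

Set f=λy, z=hλ:
  k1=λy_n ⇒ h·k1=z·y_n;  k2=λ(1+4/15z)y_n ⇒ h·k2=z(1+4/15z)y_n
  y_{n+1}/y_n = 1 − 1/4z + 5/4z(1+4/15z) = 1 + z + 1/3z²
  ⇒ R(z) = 1 + z + 1/3z².

Boundary: |R(x)|=1, x<0.
x=-1.14: |R|=0.2932
R=1: x+1/3x²=0 ⇒ x=−3=-3.0000; min R=1−1/(4·1/3)=0.2500>−1
Confirm numerically:
  x=-2.552: |R|=0.61890 <1
  x=-1.751: |R|=0.27100 <1
  x=-1.707: |R|=0.26428 <1
  x=-1.434: |R|=0.25145 <1
  x=-3.499: |R|=1.58200 >1
  x=-3.267: |R|=1.29076 >1
Interval (-3.0000, 0).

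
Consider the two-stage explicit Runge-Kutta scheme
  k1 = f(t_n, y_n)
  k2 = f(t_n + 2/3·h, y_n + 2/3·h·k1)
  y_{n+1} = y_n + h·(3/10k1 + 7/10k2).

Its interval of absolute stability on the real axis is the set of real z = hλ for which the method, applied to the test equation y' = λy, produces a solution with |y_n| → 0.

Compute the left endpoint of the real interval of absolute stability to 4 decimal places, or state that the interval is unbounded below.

Set f=λy, z=hλ:
  k1=λy_n ⇒ h·k1=z·y_n;  k2=λ(1+2/3z)y_n ⇒ h·k2=z(1+2/3z)y_n
  y_{n+1}/y_n = 1 + 3/10z + 7/10z(1+2/3z) = 1 + z + 7/15z²
  ⇒ R(z) = 1 + z + 7/15z².

Need |R(x)|<1, x<0.
x=-0.51: |R|=0.6114
R=1: x+7/15x²=0 ⇒ x=−15/7=-2.1429; min R=1−1/(4·7/15)=0.4643>−1
Confirm numerically:
  x=-1.949: |R|=0.82368 <1
  x=-1.679: |R|=0.63655 <1
  x=-0.988: |R|=0.46753 <1
  x=-2.651: |R|=1.62864 >1
  x=-2.501: |R|=1.41800 >1
  x=-2.275: |R|=1.14029 >1
So |R|<1 on (-2.1429, 0).

left endpoint -2.1429.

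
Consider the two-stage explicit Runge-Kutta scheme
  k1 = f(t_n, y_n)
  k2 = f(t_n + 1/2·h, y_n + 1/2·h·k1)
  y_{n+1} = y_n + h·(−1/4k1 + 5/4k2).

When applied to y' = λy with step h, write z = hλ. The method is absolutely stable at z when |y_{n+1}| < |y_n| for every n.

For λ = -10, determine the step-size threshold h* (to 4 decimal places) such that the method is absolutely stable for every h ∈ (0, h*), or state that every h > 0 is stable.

Test eqn y'=λy, z=hλ:
  k1=λy_n ⇒ h·k1=z·y_n;  k2=λ(1+1/2z)y_n ⇒ h·k2=z(1+1/2z)y_n
  y_{n+1}/y_n = 1 − 1/4z + 5/4z(1+1/2z) = 1 + z + 5/8z²
  ⇒ R(z) = 1 + z + 5/8z².

Boundary: |R(x)|=1, x<0.
x=-1.29: |R|=0.7501
R=1: x+5/8x²=0 ⇒ x=−8/5=-1.6000; min R=1−1/(4·5/8)=0.6000>−1
Confirm numerically:
  x=-1.466: |R|=0.87722 <1
  x=-1.447: |R|=0.86163 <1
  x=-1.212: |R|=0.70609 <1
  x=-0.794: |R|=0.60002 <1
  x=-2.186: |R|=1.80062 >1
  x=-1.642: |R|=1.04310 >1
So |R|<1 on (-1.6000, 0).

(-1.6000,0); λ=-10 ⇒ h* = (8/5)/10 = 0.1600.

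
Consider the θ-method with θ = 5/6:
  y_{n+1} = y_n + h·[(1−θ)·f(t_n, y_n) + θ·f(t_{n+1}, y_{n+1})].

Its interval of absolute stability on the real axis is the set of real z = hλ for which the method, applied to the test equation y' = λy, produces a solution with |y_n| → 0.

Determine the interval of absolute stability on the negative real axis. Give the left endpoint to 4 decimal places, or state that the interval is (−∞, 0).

interval (−∞, 0).

On y'=λy, z=hλ:
  y_{n+1} = y_n + z·[1/6·y_n + 5/6·y_{n+1}] ⇒ (1 − 5/6z)y_{n+1} = (1 + 1/6z)y_n
  so R(z) = (1 + 1/6z)/(1 − 5/6z).

Boundary: |R(x)|=1, x<0.
x=-0.33: |R|=0.7412
x=-2: |R|=0.2500
x=-10: |R|=0.0714
x=-100: |R|=0.1858
θ=5/6≥1/2 ⇒ |1+1/6x|<|1−5/6x| ∀x<0 ⇒ stable on all of ℝ⁻.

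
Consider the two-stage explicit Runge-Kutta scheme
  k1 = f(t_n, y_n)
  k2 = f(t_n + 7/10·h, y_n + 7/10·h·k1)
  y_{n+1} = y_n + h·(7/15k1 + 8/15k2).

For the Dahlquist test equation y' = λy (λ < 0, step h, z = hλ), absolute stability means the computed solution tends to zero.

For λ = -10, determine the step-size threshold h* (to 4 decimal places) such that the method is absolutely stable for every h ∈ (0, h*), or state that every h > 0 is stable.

(-2.6786,0); λ=-10 ⇒ h* = (75/28)/10 = 0.2679.

On y'=λy, z=hλ:
  k1=λy_n ⇒ h·k1=z·y_n;  k2=λ(1+7/10z)y_n ⇒ h·k2=z(1+7/10z)y_n
  y_{n+1}/y_n = 1 + 7/15z + 8/15z(1+7/10z) = 1 + z + 28/75z²
  so R(z) = 1 + z + 28/75z².

Need |R(x)|<1, x<0.
x=-0.92: |R|=0.3960
R=1: x+28/75x²=0 ⇒ x=−75/28=-2.6786; min R=1−1/(4·28/75)=0.3304>−1
Confirm numerically:
  x=-2.551: |R|=0.87850 <1
  x=-2.293: |R|=0.66993 <1
  x=-2.093: |R|=0.54244 <1
  x=-2.015: |R|=0.50082 <1
  x=-2.913: |R|=1.25495 >1
  x=-2.834: |R|=1.16445 >1
Stable set (-2.6786, 0).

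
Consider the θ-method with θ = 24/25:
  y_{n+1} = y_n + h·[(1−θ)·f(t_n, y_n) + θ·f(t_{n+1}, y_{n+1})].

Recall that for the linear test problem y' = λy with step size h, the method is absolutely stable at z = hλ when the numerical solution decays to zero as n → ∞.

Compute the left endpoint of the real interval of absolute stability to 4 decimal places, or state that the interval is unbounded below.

Test eqn y'=λy, z=hλ:
  y_{n+1} = y_n + z·[1/25·y_n + 24/25·y_{n+1}] ⇒ (1 − 24/25z)y_{n+1} = (1 + 1/25z)y_n
  Hence R(z) = (1 + 1/25z)/(1 − 24/25z).

Boundary: |R(x)|=1, x<0.
x=-0.95: |R|=0.5031
x=-2: |R|=0.3151
x=-10: |R|=0.0566
x=-100: |R|=0.0309
θ=24/25≥1/2 ⇒ |1+1/25x|<|1−24/25x| ∀x<0 ⇒ stable on all of ℝ⁻.

interval (−∞, 0).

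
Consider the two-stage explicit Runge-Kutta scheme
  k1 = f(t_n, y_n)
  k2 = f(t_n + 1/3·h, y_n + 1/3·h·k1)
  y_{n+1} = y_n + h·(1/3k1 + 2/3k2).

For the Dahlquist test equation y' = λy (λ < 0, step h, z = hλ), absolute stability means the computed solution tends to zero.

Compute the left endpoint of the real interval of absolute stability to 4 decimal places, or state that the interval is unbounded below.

z* = -4.5000.

Set f=λy, z=hλ:
  k1=λy_n ⇒ h·k1=z·y_n;  k2=λ(1+1/3z)y_n ⇒ h·k2=z(1+1/3z)y_n
  y_{n+1}/y_n = 1 + 1/3z + 2/3z(1+1/3z) = 1 + z + 2/9z²
  ⇒ R(z) = 1 + z + 2/9z².

Find x<0 with |R(x)|<1.
x=-0.48: |R|=0.5712
R=1: x+2/9x²=0 ⇒ x=−9/2=-4.5000; min R=1−1/(4·2/9)=-0.1250>−1
Confirm numerically:
  x=-2.772: |R|=0.06445 <1
  x=-2.718: |R|=0.07633 <1
  x=-2.375: |R|=0.12153 <1
  x=-4.949: |R|=1.49380 >1
  x=-4.754: |R|=1.26834 >1
So |R|<1 on (-4.5000, 0).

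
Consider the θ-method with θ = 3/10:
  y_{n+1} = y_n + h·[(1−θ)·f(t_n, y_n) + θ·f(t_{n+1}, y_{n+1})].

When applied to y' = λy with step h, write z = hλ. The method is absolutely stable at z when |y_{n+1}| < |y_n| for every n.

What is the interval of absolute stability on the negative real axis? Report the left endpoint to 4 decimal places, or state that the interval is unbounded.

z∈(-5.0000,0).

Set f=λy, z=hλ:
  y_{n+1} = y_n + z·[7/10·y_n + 3/10·y_{n+1}] ⇒ (1 − 3/10z)y_{n+1} = (1 + 7/10z)y_n
  Hence R(z) = (1 + 7/10z)/(1 − 3/10z).

Find x<0 with |R(x)|<1.
x=-0.63: |R|=0.4701
R=−1: 1+7/10x = −1+3/10x ⇒ -2/5x=2 ⇒ x=2/(-2/5)=-5.0000
Confirm numerically:
  x=-4.522: |R|=0.91887 <1
  x=-3.219: |R|=0.63758 <1
  x=-3.054: |R|=0.59378 <1
  x=-5.580: |R|=1.08676 >1
  x=-5.480: |R|=1.07262 >1
Interval (-5.0000, 0).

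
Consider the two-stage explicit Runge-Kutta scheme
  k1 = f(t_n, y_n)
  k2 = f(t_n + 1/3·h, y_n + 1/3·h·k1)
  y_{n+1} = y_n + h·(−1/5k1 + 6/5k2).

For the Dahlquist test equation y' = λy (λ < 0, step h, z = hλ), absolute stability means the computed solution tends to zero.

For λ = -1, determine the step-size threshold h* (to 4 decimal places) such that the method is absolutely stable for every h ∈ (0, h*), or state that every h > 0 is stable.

On y'=λy, z=hλ:
  k1=λy_n ⇒ h·k1=z·y_n;  k2=λ(1+1/3z)y_n ⇒ h·k2=z(1+1/3z)y_n
  y_{n+1}/y_n = 1 − 1/5z + 6/5z(1+1/3z) = 1 + z + 2/5z²
  R(z) = 1 + z + 2/5z².

Find x<0 with |R(x)|<1.
x=-0.8: |R|=0.4560
R=1: x+2/5x²=0 ⇒ x=−5/2=-2.5000; min R=1−1/(4·2/5)=0.3750>−1
Confirm numerically:
  x=-1.905: |R|=0.54661 <1
  x=-1.812: |R|=0.50134 <1
  x=-1.683: |R|=0.45000 <1
  x=-1.408: |R|=0.38499 <1
  x=-3.041: |R|=1.65807 >1
  x=-3.007: |R|=1.60982 >1
  x=-2.883: |R|=1.44168 >1
Stable set (-2.5000, 0).

(-2.5000,0); λ=-1 ⇒ h* = (5/2)/1 = 2.5000.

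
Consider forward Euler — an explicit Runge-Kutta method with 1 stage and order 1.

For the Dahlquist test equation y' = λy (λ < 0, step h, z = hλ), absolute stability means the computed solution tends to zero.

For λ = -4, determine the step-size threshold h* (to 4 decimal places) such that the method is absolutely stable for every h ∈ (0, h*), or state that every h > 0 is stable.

(-2.0000,0); λ=-4 ⇒ h* = 0.5000.

With y'=λy (z=hλ):
  order 1, 1-stage ⇒ R(z)=1+z
  (e.g. R(-0.86)=0.14000, |R|=0.14000)

Need |R(x)|<1, x<0.
x=-0.86: |R|=0.1400
|R(-2.05)|=1.0500 |R(-1.56)|=0.5600 |R(-0.63)|=0.3700
Bisect:
  x_lo=-2.8580 |R|=1.8580  x_hi=-0.0926 |R|=0.9074
  mid=-1.47528 |R|=0.47528 →hi
  mid=-2.16664 |R|=1.16664 →lo
  mid=-1.82096 |R|=0.82096 →hi
  mid=-1.99380 |R|=0.99380 →hi
  mid=-2.08022 |R|=1.08022 →lo
  mid=-2.03701 |R|=1.03701 →lo
  mid=-2.01541 |R|=1.01541 →lo
  mid=-2.00460 |R|=1.00460 →lo
  mid=-1.99920 |R|=0.99920 →hi
  mid=-2.00190 |R|=1.00190 →lo
  ...
  [-2.00005,-1.99988] ⇒ x*=-2.0000
Interval (-2.0000, 0).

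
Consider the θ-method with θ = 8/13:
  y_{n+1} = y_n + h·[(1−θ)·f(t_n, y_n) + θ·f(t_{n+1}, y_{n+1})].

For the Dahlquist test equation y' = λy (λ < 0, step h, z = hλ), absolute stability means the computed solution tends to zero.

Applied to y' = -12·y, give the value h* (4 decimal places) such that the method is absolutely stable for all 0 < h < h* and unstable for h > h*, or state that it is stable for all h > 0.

(−∞, 0) — no finite endpoint. Any h>0 works for λ=-12.

On y'=λy, z=hλ:
  y_{n+1} = y_n + z·[5/13·y_n + 8/13·y_{n+1}] ⇒ (1 − 8/13z)y_{n+1} = (1 + 5/13z)y_n
  R(z) = (1 + 5/13z)/(1 − 8/13z).

Need |R(x)|<1, x<0.
x=-0.7: |R|=0.5108
x=-2: |R|=0.1034
x=-10: |R|=0.3978
x=-100: |R|=0.5990
θ=8/13≥1/2 ⇒ |1+5/13x|<|1−8/13x| ∀x<0 ⇒ interval (−∞,0).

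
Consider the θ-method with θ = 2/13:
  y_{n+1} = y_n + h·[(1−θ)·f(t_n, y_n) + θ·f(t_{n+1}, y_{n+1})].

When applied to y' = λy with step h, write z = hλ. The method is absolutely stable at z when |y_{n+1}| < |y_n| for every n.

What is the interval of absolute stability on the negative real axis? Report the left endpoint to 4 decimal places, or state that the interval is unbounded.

(-2.8889, 0).

Test eqn y'=λy, z=hλ:
  y_{n+1} = y_n + z·[11/13·y_n + 2/13·y_{n+1}] ⇒ (1 − 2/13z)y_{n+1} = (1 + 11/13z)y_n
  so R(z) = (1 + 11/13z)/(1 − 2/13z).

Need |R(x)|<1, x<0.
x=-0.33: |R|=0.6859
R=−1: 1+11/13x = −1+2/13x ⇒ -9/13x=2 ⇒ x=2/(-9/13)=-2.8889
Confirm numerically:
  x=-2.318: |R|=0.70866 <1
  x=-1.238: |R|=0.03993 <1
  x=-1.166: |R|=0.01135 <1
  x=-3.326: |R|=1.20018 >1
  x=-3.314: |R|=1.19493 >1
  x=-3.188: |R|=1.13893 >1
So |R|<1 on (-2.8889, 0).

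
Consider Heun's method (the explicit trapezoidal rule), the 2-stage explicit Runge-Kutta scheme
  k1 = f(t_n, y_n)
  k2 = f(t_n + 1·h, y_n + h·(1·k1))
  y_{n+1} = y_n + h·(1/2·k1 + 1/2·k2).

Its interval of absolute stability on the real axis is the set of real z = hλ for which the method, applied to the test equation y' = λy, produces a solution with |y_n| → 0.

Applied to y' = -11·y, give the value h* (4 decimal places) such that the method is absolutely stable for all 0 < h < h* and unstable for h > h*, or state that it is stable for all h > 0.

(-2.0000,0); λ=-11 ⇒ h* = 0.1818.

Test eqn y'=λy, z=hλ:
  order 2, 2-stage ⇒ R(z)=1+z+z^2/2
  (e.g. R(-1.55)=0.65125, |R|=0.65125)

Need |R(x)|<1, x<0.
x=-1.55: |R|=0.6513
|R(-2.38)|=1.4522 |R(-2.06)|=1.0618 |R(-1.2)|=0.5200
Bisect:
  x_lo=-2.5012 |R|=1.6268  x_hi=-0.1754 |R|=0.8400
  mid=-1.33828 |R|=0.55722 →hi
  mid=-1.91974 |R|=0.92296 →hi
  mid=-2.21047 |R|=1.23262 →lo
  mid=-2.06511 |R|=1.06723 →lo
  mid=-1.99243 |R|=0.99245 →hi
  mid=-2.02877 |R|=1.02918 →lo
  mid=-2.01060 |R|=1.01065 →lo
  ...
  [-2.00009,-1.99995] ⇒ x*=-2.0000
Interval (-2.0000, 0).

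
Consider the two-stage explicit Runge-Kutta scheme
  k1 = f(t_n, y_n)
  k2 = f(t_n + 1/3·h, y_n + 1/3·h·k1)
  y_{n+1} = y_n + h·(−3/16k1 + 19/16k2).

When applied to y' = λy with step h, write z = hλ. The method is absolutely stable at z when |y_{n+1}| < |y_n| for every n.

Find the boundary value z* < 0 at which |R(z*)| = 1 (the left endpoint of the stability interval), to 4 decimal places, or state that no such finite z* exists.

On y'=λy, z=hλ:
  k1=λy_n ⇒ h·k1=z·y_n;  k2=λ(1+1/3z)y_n ⇒ h·k2=z(1+1/3z)y_n
  y_{n+1}/y_n = 1 − 3/16z + 19/16z(1+1/3z) = 1 + z + 19/48z²
  R(z) = 1 + z + 19/48z².

Need |R(x)|<1, x<0.
x=-0.86: |R|=0.4328
R=1: x+19/48x²=0 ⇒ x=−48/19=-2.5263; min R=1−1/(4·19/48)=0.3684>−1
Confirm numerically:
  x=-2.373: |R|=0.85599 <1
  x=-1.979: |R|=0.57126 <1
  x=-1.649: |R|=0.42735 <1
  x=-1.594: |R|=0.41175 <1
  x=-2.856: |R|=1.37271 >1
  x=-2.758: |R|=1.25293 >1
So |R|<1 on (-2.5263, 0).

z* = -2.5263.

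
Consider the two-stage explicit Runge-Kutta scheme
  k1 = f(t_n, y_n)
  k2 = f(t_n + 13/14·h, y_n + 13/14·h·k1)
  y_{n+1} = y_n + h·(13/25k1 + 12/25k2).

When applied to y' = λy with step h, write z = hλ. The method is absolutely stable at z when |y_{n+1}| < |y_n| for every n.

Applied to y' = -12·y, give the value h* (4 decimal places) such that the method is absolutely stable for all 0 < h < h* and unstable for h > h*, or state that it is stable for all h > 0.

(-2.2436,0); λ=-12 ⇒ h* = (175/78)/12 = 0.1870.

Test eqn y'=λy, z=hλ:
  k1=λy_n ⇒ h·k1=z·y_n;  k2=λ(1+13/14z)y_n ⇒ h·k2=z(1+13/14z)y_n
  y_{n+1}/y_n = 1 + 13/25z + 12/25z(1+13/14z) = 1 + z + 78/175z²
  ⇒ R(z) = 1 + z + 78/175z².

Solve |R(x)|<1 on ℝ⁻.
x=-1.21: |R|=0.4426
R=1: x+78/175x²=0 ⇒ x=−175/78=-2.2436; min R=1−1/(4·78/175)=0.4391>−1
Confirm numerically:
  x=-1.713: |R|=0.59489 <1
  x=-1.609: |R|=0.54490 <1
  x=-1.299: |R|=0.45310 <1
  x=-2.741: |R|=1.60769 >1
  x=-2.566: |R|=1.36874 >1
  x=-2.537: |R|=1.33178 >1
Interval (-2.2436, 0).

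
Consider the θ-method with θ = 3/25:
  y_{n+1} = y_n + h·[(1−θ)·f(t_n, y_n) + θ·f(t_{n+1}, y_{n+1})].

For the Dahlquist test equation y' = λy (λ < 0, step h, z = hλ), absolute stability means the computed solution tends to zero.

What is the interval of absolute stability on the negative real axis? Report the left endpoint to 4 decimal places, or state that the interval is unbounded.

(-2.6316, 0).

Set f=λy, z=hλ:
  y_{n+1} = y_n + z·[22/25·y_n + 3/25·y_{n+1}] ⇒ (1 − 3/25z)y_{n+1} = (1 + 22/25z)y_n
  R(z) = (1 + 22/25z)/(1 − 3/25z).

Solve |R(x)|<1 on ℝ⁻.
x=-1.34: |R|=0.1544
R=−1: 1+22/25x = −1+3/25x ⇒ -19/25x=2 ⇒ x=2/(-19/25)=-2.6316
Confirm numerically:
  x=-1.776: |R|=0.46399 <1
  x=-1.464: |R|=0.24524 <1
  x=-1.405: |R|=0.20229 <1
  x=-1.076: |R|=0.04705 <1
  x=-3.197: |R|=1.31057 >1
  x=-2.954: |R|=1.18091 >1
  x=-2.652: |R|=1.01177 >1
Stable set (-2.6316, 0).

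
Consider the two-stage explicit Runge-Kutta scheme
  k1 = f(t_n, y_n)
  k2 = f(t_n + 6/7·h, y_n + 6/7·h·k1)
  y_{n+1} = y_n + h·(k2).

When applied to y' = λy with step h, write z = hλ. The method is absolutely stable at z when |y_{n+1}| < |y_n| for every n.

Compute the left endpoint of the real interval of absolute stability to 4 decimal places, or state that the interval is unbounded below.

Test eqn y'=λy, z=hλ:
  k1=λy_n ⇒ h·k1=z·y_n;  k2=λ(1+6/7z)y_n ⇒ h·k2=z(1+6/7z)y_n
  y_{n+1}/y_n = 1 + z(1+6/7z) = 1 + z + 6/7z²
  so R(z) = 1 + z + 6/7z².

Need |R(x)|<1, x<0.
x=-1.27: |R|=1.1125
R=1: x+6/7x²=0 ⇒ x=−7/6=-1.1667; min R=1−1/(4·6/7)=0.7083>−1
Confirm numerically:
  x=-0.754: |R|=0.73330 <1
  x=-0.643: |R|=0.71138 <1
  x=-0.539: |R|=0.71002 <1
  x=-0.506: |R|=0.71346 <1
  x=-1.469: |R|=1.38068 >1
  x=-1.459: |R|=1.36558 >1
  x=-1.247: |R|=1.08586 >1
Interval (-1.1667, 0).

left endpoint -1.1667.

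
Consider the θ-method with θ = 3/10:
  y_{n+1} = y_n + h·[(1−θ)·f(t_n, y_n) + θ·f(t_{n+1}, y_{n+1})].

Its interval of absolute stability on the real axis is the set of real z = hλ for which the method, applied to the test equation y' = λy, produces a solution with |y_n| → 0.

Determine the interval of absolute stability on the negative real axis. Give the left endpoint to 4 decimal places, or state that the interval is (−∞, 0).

Test eqn y'=λy, z=hλ:
  y_{n+1} = y_n + z·[7/10·y_n + 3/10·y_{n+1}] ⇒ (1 − 3/10z)y_{n+1} = (1 + 7/10z)y_n
  ⇒ R(z) = (1 + 7/10z)/(1 − 3/10z).

Boundary: |R(x)|=1, x<0.
x=-1.59: |R|=0.0765
R=−1: 1+7/10x = −1+3/10x ⇒ -2/5x=2 ⇒ x=2/(-2/5)=-5.0000
Confirm numerically:
  x=-4.355: |R|=0.88814 <1
  x=-4.332: |R|=0.88381 <1
  x=-3.736: |R|=0.76160 <1
  x=-2.364: |R|=0.38310 <1
  x=-5.515: |R|=1.07760 >1
  x=-5.468: |R|=1.07090 >1
  x=-5.283: |R|=1.04379 >1
Stable set (-5.0000, 0).

z∈(-5.0000,0).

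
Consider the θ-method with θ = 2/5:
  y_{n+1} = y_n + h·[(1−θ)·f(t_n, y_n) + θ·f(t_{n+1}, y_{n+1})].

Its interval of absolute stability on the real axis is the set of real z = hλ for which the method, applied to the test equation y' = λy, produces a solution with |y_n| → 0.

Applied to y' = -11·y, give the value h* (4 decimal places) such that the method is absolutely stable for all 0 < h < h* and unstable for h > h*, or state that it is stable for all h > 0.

With y'=λy (z=hλ):
  y_{n+1} = y_n + z·[3/5·y_n + 2/5·y_{n+1}] ⇒ (1 − 2/5z)y_{n+1} = (1 + 3/5z)y_n
  ⇒ R(z) = (1 + 3/5z)/(1 − 2/5z).

Find x<0 with |R(x)|<1.
x=-0.69: |R|=0.4592
R=−1: 1+3/5x = −1+2/5x ⇒ -1/5x=2 ⇒ x=2/(-1/5)=-10.0000
Confirm numerically:
  x=-8.630: |R|=0.93845 <1
  x=-7.153: |R|=0.85253 <1
  x=-5.054: |R|=0.67262 <1
  x=-10.558: |R|=1.02137 >1
  x=-10.407: |R|=1.01577 >1
So |R|<1 on (-10.0000, 0).

(-10.0000,0); λ=-11 ⇒ h* = (10)/11 = 0.9091.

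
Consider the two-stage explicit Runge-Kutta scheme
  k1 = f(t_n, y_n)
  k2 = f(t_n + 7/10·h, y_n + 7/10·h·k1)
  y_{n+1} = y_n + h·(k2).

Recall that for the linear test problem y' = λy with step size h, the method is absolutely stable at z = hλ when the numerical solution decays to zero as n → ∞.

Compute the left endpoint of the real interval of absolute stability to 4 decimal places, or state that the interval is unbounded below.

On y'=λy, z=hλ:
  k1=λy_n ⇒ h·k1=z·y_n;  k2=λ(1+7/10z)y_n ⇒ h·k2=z(1+7/10z)y_n
  y_{n+1}/y_n = 1 + z(1+7/10z) = 1 + z + 7/10z²
  ⇒ R(z) = 1 + z + 7/10z².

Need |R(x)|<1, x<0.
x=-1.29: |R|=0.8749
R=1: x+7/10x²=0 ⇒ x=−10/7=-1.4286; min R=1−1/(4·7/10)=0.6429>−1
Confirm numerically:
  x=-1.246: |R|=0.84076 <1
  x=-1.188: |R|=0.79994 <1
  x=-1.099: |R|=0.74646 <1
  x=-0.915: |R|=0.67106 <1
  x=-1.615: |R|=1.21076 >1
  x=-1.595: |R|=1.18582 >1
  x=-1.521: |R|=1.09841 >1
Stable set (-1.4286, 0).

left endpoint -1.4286.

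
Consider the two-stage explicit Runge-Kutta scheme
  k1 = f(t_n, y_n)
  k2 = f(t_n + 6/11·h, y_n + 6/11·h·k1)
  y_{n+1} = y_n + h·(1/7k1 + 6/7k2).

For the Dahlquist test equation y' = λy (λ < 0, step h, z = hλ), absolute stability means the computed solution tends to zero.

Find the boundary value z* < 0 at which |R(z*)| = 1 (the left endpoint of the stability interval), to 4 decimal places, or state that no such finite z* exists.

z* = -2.1389.

On y'=λy, z=hλ:
  k1=λy_n ⇒ h·k1=z·y_n;  k2=λ(1+6/11z)y_n ⇒ h·k2=z(1+6/11z)y_n
  y_{n+1}/y_n = 1 + 1/7z + 6/7z(1+6/11z) = 1 + z + 36/77z²
  so R(z) = 1 + z + 36/77z².

Need |R(x)|<1, x<0.
x=-0.38: |R|=0.6875
R=1: x+36/77x²=0 ⇒ x=−77/36=-2.1389; min R=1−1/(4·36/77)=0.4653>−1
Confirm numerically:
  x=-1.678: |R|=0.63842 <1
  x=-1.373: |R|=0.50836 <1
  x=-0.902: |R|=0.47839 <1
  x=-2.721: |R|=1.74054 >1
  x=-2.717: |R|=1.73437 >1
  x=-2.411: |R|=1.30673 >1
So |R|<1 on (-2.1389, 0).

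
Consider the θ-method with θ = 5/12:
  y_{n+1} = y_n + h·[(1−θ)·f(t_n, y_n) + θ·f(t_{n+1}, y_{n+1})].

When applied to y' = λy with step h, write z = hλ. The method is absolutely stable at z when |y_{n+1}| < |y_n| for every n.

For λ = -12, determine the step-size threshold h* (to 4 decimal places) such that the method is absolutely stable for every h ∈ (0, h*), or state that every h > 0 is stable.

Set f=λy, z=hλ:
  y_{n+1} = y_n + z·[7/12·y_n + 5/12·y_{n+1}] ⇒ (1 − 5/12z)y_{n+1} = (1 + 7/12z)y_n
  ⇒ R(z) = (1 + 7/12z)/(1 − 5/12z).

Solve |R(x)|<1 on ℝ⁻.
x=-0.8: |R|=0.4000
R=−1: 1+7/12x = −1+5/12x ⇒ -1/6x=2 ⇒ x=2/(-1/6)=-12.0000
Confirm numerically:
  x=-9.282: |R|=0.90693 <1
  x=-5.322: |R|=0.65408 <1
  x=-5.153: |R|=0.63739 <1
  x=-12.336: |R|=1.00912 >1
  x=-12.194: |R|=1.00532 >1
Stable set (-12.0000, 0).

(-12.0000,0); λ=-12 ⇒ h* = (12)/12 = 1.0000.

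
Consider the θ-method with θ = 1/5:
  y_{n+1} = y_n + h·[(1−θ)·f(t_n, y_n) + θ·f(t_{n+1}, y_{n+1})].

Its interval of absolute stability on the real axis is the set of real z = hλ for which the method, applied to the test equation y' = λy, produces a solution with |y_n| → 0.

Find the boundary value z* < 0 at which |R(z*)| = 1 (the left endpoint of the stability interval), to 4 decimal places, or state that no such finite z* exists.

Set f=λy, z=hλ:
  y_{n+1} = y_n + z·[4/5·y_n + 1/5·y_{n+1}] ⇒ (1 − 1/5z)y_{n+1} = (1 + 4/5z)y_n
  ⇒ R(z) = (1 + 4/5z)/(1 − 1/5z).

Need |R(x)|<1, x<0.
x=-0.89: |R|=0.2445
R=−1: 1+4/5x = −1+1/5x ⇒ -3/5x=2 ⇒ x=2/(-3/5)=-3.3333
Confirm numerically:
  x=-1.895: |R|=0.37418 <1
  x=-1.815: |R|=0.33162 <1
  x=-1.640: |R|=0.23494 <1
  x=-3.758: |R|=1.14547 >1
  x=-3.712: |R|=1.13039 >1
  x=-3.547: |R|=1.07500 >1
So |R|<1 on (-3.3333, 0).

z* = -3.3333.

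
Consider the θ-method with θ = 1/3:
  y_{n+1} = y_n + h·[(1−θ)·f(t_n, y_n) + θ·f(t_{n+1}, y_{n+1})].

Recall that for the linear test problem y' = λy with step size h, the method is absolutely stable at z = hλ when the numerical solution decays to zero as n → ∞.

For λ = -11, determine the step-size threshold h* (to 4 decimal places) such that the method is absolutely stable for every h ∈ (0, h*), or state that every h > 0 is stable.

(-6.0000,0); λ=-11 ⇒ h* = (6)/11 = 0.5455.

Set f=λy, z=hλ:
  y_{n+1} = y_n + z·[2/3·y_n + 1/3·y_{n+1}] ⇒ (1 − 1/3z)y_{n+1} = (1 + 2/3z)y_n
  ⇒ R(z) = (1 + 2/3z)/(1 − 1/3z).

Boundary: |R(x)|=1, x<0.
x=-1.38: |R|=0.0548
R=−1: 1+2/3x = −1+1/3x ⇒ -1/3x=2 ⇒ x=2/(-1/3)=-6.0000
Confirm numerically:
  x=-5.521: |R|=0.94379 <1
  x=-4.878: |R|=0.85758 <1
  x=-4.859: |R|=0.85482 <1
  x=-4.367: |R|=0.77834 <1
  x=-6.362: |R|=1.03867 >1
  x=-6.028: |R|=1.00310 >1
Interval (-6.0000, 0).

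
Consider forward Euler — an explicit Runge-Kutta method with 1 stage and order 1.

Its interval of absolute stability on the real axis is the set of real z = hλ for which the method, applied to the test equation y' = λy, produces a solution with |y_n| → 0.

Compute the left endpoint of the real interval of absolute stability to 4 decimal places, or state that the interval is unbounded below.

On y'=λy, z=hλ:
  order 1, 1-stage ⇒ R(z)=1+z
  (e.g. R(-1.43)=-0.43000, |R|=0.43000)

Need |R(x)|<1, x<0.
x=-1.43: |R|=0.4300
|R(-1.66)|=0.6600 |R(-1.31)|=0.3100 |R(-0.93)|=0.0700
Bisect:
  x_lo=-2.8775 |R|=1.8775  x_hi=-0.2171 |R|=0.7829
  mid=-1.54729 |R|=0.54729 →hi
  mid=-2.21237 |R|=1.21237 →lo
  mid=-1.87983 |R|=0.87983 →hi
  mid=-2.04610 |R|=1.04610 →lo
  mid=-1.96296 |R|=0.96296 →hi
  mid=-2.00453 |R|=1.00453 →lo
  mid=-1.98375 |R|=0.98375 →hi
  mid=-1.99414 |R|=0.99414 →hi
  mid=-1.99934 |R|=0.99934 →hi
  ...
  [-2.00015,-1.99998] ⇒ x*=-2.0000
So |R|<1 on (-2.0000, 0).

z* = -2.0000.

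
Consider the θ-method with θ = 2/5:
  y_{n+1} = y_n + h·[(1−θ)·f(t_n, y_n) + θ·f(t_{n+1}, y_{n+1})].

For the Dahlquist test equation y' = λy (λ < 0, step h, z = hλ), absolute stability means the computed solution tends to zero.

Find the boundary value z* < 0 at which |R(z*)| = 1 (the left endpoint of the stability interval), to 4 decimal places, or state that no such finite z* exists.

z* = -10.0000.

On y'=λy, z=hλ:
  y_{n+1} = y_n + z·[3/5·y_n + 2/5·y_{n+1}] ⇒ (1 − 2/5z)y_{n+1} = (1 + 3/5z)y_n
  R(z) = (1 + 3/5z)/(1 − 2/5z).

Need |R(x)|<1, x<0.
x=-1.57: |R|=0.0356
R=−1: 1+3/5x = −1+2/5x ⇒ -1/5x=2 ⇒ x=2/(-1/5)=-10.0000
Confirm numerically:
  x=-8.214: |R|=0.91665 <1
  x=-5.826: |R|=0.74934 <1
  x=-4.616: |R|=0.62170 <1
  x=-10.590: |R|=1.02254 >1
  x=-10.268: |R|=1.01049 >1
  x=-10.022: |R|=1.00088 >1
Stable set (-10.0000, 0).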